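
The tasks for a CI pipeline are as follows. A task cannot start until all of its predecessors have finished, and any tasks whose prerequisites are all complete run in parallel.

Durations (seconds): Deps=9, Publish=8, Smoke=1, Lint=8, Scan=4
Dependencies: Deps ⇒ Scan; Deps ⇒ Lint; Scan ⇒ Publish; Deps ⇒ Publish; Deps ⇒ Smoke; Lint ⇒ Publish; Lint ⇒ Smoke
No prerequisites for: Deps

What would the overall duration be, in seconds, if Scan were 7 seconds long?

25

The binding path is Deps→Lint→Publish = 9+8+8 = 25; finish at 25 seconds.
Scan is off the critical path — its longest chain is 21 seconds, giving 4 of slack.
The critical path is still Deps→Lint→Publish; finish is now 25 seconds.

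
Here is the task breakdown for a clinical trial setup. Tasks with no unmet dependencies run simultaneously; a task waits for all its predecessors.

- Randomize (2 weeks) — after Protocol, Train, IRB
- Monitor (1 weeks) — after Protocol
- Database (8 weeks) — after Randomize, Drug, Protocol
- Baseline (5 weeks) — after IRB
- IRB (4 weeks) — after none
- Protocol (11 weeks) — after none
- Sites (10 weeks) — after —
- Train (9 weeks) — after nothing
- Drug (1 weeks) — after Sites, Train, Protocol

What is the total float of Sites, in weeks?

Protocol→Randomize→Database = 11+2+8 = 21 sets the makespan at 21 weeks.
Sites finishes as early as 10 and must finish by 12.
Float = 21 − 19 = 2.

2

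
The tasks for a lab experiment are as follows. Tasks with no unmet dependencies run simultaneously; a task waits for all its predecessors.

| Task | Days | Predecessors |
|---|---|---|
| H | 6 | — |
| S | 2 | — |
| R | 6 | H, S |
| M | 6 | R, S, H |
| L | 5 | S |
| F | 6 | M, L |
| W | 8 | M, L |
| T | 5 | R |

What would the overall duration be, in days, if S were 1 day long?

Actual critical path: H→R→M→W = 6+6+6+8 = 26 ⇒ 26 days.
S is off the critical path — its longest chain is 22 days, giving 4 of slack.
That remains the longest chain; total 26 days.

26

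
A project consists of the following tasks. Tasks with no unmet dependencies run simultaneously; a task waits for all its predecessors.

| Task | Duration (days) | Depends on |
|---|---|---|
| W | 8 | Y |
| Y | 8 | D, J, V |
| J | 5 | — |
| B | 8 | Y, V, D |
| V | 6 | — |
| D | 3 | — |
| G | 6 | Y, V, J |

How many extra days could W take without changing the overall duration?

0

V→Y→B = 6+8+8 = 22 sets the makespan at 22 days.
W finishes as early as 22 and must finish by 22.
Float = 22 − 22 = 0.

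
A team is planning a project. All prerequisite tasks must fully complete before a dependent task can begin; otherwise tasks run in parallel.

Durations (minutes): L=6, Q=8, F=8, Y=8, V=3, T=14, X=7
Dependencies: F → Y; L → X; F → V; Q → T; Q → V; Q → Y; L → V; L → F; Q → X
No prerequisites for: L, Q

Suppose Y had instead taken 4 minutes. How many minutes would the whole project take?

Critical path before the change: L→F→Y = 6+8+8 = 22 giving 22 minutes.
Y is on the critical path; changing it to 4 makes that path 18 minutes.
The binding chain switches to Q→T = 8+14 = 22; finish 22 minutes.

22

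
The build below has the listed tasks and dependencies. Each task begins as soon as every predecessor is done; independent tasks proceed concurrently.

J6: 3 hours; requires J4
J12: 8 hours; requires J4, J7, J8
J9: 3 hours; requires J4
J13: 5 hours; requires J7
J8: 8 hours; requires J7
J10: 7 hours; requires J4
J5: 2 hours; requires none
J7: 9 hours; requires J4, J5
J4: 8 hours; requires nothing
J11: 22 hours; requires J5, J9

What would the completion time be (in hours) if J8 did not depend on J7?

With the dependency in place, J4→J7→J8→J12 = 8+9+8+8 = 33 sets the finish at 33 hours.
Without J7→J8, J8's earliest start moves from 17 to 0.
After: J4→J9→J11 = 8+3+22 = 33 → 33 hours.

33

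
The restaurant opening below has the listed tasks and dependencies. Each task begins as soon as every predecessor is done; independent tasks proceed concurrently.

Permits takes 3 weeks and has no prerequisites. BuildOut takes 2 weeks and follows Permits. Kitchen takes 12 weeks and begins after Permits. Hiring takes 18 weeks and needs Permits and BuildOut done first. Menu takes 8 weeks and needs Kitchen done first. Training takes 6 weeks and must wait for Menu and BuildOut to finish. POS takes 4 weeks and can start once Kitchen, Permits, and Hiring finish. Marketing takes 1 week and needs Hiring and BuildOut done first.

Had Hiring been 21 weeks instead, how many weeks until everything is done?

30

Critical path before the change: Permits→Kitchen→Menu→Training = 3+12+8+6 = 29 giving 29 weeks.
The longest path through Hiring is only 27 weeks, so Hiring has float 2.
New critical path: Permits→BuildOut→Hiring→POS = 3+2+21+4 = 30 ⇒ 30 weeks.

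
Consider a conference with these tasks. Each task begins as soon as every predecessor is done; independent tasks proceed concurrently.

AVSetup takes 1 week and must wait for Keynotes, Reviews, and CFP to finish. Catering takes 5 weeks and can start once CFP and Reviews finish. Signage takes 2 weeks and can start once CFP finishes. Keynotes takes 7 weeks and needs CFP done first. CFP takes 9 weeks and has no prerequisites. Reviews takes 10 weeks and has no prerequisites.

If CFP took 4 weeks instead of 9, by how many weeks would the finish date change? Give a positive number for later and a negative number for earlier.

-2

Critical path before the change: CFP→Keynotes→AVSetup = 9+7+1 = 17 giving 17 weeks.
CFP lies on that path, so at 4 weeks the path becomes 12 weeks.
The binding chain switches to Reviews→Catering = 10+5 = 15; finish 15 weeks.
Change in finish: 15 − 17 = -2 weeks.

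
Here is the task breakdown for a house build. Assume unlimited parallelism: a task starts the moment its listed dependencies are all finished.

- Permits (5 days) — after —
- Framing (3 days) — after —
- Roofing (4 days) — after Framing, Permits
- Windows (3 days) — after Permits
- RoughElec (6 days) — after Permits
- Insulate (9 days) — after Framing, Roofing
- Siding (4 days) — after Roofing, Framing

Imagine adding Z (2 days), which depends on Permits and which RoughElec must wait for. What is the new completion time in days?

18

Originally the plan takes 18 days.
With Z inserted, RoughElec now waits for max(Permits, Z).
New critical path: Permits→Roofing→Insulate = 5+4+9 = 18 ⇒ 18 days.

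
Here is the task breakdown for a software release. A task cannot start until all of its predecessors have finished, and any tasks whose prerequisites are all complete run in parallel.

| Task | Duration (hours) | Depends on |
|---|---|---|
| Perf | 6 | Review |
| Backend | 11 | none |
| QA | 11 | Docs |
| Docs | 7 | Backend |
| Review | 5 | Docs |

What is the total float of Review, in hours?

Backend→Docs→Review→Perf = 11+7+5+6 = 29 sets the makespan at 29 hours.
Longest path through Review: 29 hours (earliest finish 23, latest finish 23).
Slack of Review = 18 − 18 = 0 hours.

0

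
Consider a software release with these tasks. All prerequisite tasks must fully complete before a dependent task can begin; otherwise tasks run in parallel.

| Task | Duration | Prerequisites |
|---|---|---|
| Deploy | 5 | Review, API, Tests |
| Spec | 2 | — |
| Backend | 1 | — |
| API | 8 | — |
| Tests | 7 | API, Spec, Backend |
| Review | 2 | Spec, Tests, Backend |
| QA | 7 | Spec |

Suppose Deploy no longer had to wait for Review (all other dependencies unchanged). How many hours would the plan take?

20

Original critical path: API→Tests→Review→Deploy = 8+7+2+5 = 22 ⇒ 22 hours.
Without Review→Deploy, Deploy's earliest start moves from 17 to 15.
New critical path: API→Tests→Deploy = 8+7+5 = 20 ⇒ 20 hours.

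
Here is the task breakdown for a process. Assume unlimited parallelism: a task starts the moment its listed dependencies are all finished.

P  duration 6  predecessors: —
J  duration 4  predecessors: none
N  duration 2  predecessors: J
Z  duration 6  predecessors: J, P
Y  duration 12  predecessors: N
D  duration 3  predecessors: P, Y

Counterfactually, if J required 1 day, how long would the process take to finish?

Actual critical path: J→N→Y→D = 4+2+12+3 = 21 ⇒ 21 days.
J is on the critical path; changing it to 1 makes that path 18 days.
The critical path is still J→N→Y→D; finish is now 18 days.

18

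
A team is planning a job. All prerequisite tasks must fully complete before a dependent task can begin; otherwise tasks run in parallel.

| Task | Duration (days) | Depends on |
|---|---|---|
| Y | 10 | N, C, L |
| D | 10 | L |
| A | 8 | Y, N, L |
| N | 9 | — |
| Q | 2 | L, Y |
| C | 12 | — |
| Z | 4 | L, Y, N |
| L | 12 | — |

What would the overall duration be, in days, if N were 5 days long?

30

Baseline: C→Y→A = 12+10+8 = 30 → 30 days.
N is off the critical path — its longest chain is 27 days, giving 3 of slack.
The critical path is still C→Y→A; finish is now 30 days.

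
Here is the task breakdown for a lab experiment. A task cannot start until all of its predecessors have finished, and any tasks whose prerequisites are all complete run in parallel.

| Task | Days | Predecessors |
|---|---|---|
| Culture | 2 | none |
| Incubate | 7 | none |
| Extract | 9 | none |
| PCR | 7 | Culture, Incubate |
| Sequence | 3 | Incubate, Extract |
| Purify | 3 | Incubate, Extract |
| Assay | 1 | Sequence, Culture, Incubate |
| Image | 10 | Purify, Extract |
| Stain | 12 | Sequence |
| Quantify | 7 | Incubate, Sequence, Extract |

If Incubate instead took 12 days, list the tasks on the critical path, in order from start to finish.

Incubate, Sequence, Stain

The binding path is Extract→Sequence→Stain = 9+3+12 = 24; finish at 24 days.
Incubate has 2 days of float (longest path through it is 22).
New critical path: Incubate→Sequence→Stain = 12+3+12 = 27 ⇒ 27 days.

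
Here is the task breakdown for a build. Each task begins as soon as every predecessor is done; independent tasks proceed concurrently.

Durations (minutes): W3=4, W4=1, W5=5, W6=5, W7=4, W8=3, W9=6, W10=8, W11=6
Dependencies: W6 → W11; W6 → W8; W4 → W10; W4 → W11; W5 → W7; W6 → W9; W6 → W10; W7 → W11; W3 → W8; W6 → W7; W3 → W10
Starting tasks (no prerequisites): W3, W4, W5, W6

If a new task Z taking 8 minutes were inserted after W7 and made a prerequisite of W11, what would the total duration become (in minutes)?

23

Originally the project takes 15 minutes.
With Z inserted, W11 now waits for max(W4, W7, W6, Z).
New critical path: W5→W7→Z→W11 = 5+4+8+6 = 23 ⇒ 23 minutes.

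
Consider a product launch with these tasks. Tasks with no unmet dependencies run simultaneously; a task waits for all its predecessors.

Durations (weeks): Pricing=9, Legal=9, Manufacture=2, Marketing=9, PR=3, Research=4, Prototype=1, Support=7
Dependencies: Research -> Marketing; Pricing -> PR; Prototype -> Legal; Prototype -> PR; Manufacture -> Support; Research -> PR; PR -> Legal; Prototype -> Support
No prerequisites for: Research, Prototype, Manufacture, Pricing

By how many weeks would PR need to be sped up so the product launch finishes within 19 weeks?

2

Current finish: 21 weeks; target: 19.
PR is on every critical path, so each week cut from PR cuts the finish by one (this holds down to a finish of 19).
Need 21 − 19 = 2 weeks off PR → PR becomes 1 week, finish becomes 19.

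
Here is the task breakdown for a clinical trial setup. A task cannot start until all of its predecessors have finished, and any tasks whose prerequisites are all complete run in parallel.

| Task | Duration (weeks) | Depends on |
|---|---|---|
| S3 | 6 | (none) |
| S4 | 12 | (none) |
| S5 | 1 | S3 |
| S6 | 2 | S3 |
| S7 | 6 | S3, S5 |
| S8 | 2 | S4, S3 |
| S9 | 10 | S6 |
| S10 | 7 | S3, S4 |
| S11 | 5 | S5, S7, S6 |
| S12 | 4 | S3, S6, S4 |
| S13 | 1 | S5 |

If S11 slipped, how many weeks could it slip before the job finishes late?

1

The longest chain is S4→S10 = 12+7 = 19; overall finish 19 weeks.
Longest path through S11: 18 weeks (earliest finish 18, latest finish 19).
So S11 can slip 19 − 18 = 1 week.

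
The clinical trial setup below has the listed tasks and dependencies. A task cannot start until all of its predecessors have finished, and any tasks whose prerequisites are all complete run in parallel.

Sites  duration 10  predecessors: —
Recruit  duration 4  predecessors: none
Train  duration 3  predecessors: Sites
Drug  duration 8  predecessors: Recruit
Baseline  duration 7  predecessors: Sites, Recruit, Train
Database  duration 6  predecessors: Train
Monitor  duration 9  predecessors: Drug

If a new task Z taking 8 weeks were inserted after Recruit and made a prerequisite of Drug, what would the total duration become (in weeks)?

Originally the clinical trial setup takes 21 weeks.
With Z inserted, Drug now waits for max(Recruit, Z).
New critical path: Recruit→Z→Drug→Monitor = 4+8+8+9 = 29 ⇒ 29 weeks.

29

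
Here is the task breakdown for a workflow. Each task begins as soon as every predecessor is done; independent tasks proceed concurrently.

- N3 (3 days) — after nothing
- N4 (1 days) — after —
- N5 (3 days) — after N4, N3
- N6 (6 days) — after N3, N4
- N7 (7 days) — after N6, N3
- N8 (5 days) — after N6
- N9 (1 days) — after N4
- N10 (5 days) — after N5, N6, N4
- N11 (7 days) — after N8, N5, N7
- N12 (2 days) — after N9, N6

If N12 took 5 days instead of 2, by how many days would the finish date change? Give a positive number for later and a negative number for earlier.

0

Baseline: N3→N6→N7→N11 = 3+6+7+7 = 23 → 23 days.
The longest path through N12 is only 11 days, so N12 has float 12.
The critical path is still N3→N6→N7→N11; finish is now 23 days.
Change in finish: 23 − 23 = +0 days.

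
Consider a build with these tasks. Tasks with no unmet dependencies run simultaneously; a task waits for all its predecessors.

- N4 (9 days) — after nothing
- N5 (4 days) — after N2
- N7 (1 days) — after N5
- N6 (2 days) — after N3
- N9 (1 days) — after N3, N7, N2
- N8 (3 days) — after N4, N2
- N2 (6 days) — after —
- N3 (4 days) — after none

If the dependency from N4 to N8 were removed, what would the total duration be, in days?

With the dependency in place, N2→N5→N7→N9 = 6+4+1+1 = 12 sets the finish at 12 days.
Without N4→N8, N8's earliest start moves from 9 to 6.
After: N2→N5→N7→N9 = 6+4+1+1 = 12 → 12 days.

12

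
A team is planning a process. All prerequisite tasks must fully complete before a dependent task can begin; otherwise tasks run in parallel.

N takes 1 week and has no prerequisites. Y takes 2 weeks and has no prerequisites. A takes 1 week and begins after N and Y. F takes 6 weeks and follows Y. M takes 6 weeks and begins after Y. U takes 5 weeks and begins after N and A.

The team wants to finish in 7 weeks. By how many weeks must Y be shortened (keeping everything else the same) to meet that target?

Current finish: 8 weeks; target: 7.
Y is on every critical path, so each week cut from Y cuts the finish by one (this holds down to a finish of 7).
Need 8 − 7 = 1 week off Y → Y becomes 1 week, finish becomes 7.

1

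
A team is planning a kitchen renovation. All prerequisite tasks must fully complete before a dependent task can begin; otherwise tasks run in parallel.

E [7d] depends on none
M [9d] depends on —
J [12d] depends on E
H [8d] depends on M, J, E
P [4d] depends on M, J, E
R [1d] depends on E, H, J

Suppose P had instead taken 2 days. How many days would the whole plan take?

28

Critical path before the change: E→J→H→R = 7+12+8+1 = 28 giving 28 days.
P is off the critical path — its longest chain is 23 days, giving 5 of slack.
The critical path is still E→J→H→R; finish is now 28 days.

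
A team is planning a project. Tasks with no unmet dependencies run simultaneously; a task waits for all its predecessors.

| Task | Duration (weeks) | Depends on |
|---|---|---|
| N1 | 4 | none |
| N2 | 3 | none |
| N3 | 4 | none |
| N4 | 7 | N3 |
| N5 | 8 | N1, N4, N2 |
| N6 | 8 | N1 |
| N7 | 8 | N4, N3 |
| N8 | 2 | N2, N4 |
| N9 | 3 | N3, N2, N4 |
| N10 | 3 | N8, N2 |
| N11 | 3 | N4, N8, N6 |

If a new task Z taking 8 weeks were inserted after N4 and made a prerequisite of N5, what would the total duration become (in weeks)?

27

Originally the job takes 19 weeks.
With Z inserted, N5 now waits for max(N1, N4, N2, Z).
New critical path: N3→N4→Z→N5 = 4+7+8+8 = 27 ⇒ 27 weeks.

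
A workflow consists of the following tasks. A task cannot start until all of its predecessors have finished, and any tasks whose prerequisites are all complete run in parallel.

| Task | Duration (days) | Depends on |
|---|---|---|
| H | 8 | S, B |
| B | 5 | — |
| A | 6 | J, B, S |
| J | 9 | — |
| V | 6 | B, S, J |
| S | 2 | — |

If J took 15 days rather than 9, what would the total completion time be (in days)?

Critical path before the change: J→A = 9+6 = 15 giving 15 days.
J is on the critical path; changing it to 15 makes that path 21 days.
That remains the longest chain; total 21 days.

21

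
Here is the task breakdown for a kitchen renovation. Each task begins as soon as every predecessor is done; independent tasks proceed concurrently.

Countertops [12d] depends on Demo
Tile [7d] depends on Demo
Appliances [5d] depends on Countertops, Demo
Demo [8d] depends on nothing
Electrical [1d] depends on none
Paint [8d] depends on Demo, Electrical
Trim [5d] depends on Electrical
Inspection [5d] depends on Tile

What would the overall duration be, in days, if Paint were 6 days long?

As given, the longest chain is Demo→Countertops→Appliances = 8+12+5 = 25, so the finish is 25 days.
The longest path through Paint is only 16 days, so Paint has float 9.
The critical path is still Demo→Countertops→Appliances; finish is now 25 days.

25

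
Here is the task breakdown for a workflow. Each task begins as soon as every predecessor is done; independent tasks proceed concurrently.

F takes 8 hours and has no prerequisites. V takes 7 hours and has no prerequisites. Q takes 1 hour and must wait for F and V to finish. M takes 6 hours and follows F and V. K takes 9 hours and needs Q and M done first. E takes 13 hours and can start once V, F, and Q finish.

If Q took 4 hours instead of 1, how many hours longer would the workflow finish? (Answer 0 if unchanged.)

2

Critical path before the change: F→M→K = 8+6+9 = 23 giving 23 hours.
The longest path through Q is only 22 hours, so Q has float 1.
The binding chain switches to F→Q→E = 8+4+13 = 25; finish 25 hours.
Change in finish: 25 − 23 = +2 hours.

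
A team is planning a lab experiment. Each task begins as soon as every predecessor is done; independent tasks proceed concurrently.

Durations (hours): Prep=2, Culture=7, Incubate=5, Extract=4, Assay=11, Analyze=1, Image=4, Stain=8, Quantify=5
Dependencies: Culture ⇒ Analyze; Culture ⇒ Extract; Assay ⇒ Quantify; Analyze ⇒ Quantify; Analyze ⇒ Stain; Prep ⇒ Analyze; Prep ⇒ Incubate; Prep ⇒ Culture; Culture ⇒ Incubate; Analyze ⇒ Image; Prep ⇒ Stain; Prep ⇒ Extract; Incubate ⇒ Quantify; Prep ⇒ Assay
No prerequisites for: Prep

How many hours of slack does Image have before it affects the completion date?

The longest chain is Prep→Culture→Incubate→Quantify = 2+7+5+5 = 19; overall finish 19 hours.
The longest chain containing Image totals 14 hours.
Float = 19 − 14 = 5.

5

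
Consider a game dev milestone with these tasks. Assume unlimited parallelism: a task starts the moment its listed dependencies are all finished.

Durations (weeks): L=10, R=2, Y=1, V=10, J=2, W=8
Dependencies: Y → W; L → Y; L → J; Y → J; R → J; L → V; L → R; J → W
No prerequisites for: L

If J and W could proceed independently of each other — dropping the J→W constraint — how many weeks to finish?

With the dependency in place, L→R→J→W = 10+2+2+8 = 22 sets the finish at 22 weeks.
Without J→W, W's earliest start moves from 14 to 11.
New critical path: L→V = 10+10 = 20 ⇒ 20 weeks.

20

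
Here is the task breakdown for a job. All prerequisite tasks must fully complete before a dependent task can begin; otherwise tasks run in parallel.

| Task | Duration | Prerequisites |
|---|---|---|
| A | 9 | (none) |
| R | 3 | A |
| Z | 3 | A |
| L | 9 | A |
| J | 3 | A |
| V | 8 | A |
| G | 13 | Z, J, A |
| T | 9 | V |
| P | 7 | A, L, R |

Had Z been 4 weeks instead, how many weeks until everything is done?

26

Baseline: A→V→T = 9+8+9 = 26 → 26 weeks.
Z has 1 week of float (longest path through it is 25).
The binding chain switches to A→Z→G = 9+4+13 = 26; finish 26 weeks.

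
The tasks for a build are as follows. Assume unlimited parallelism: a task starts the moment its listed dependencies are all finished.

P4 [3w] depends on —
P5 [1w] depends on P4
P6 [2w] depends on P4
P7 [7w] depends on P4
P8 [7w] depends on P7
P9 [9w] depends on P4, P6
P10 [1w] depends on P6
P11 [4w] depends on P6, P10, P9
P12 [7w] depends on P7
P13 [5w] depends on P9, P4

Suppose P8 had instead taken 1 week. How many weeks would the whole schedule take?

Actual critical path: P4→P6→P9→P13 = 3+2+9+5 = 19 ⇒ 19 weeks.
The longest path through P8 is only 17 weeks, so P8 has float 2.
The critical path is still P4→P6→P9→P13; finish is now 19 weeks.

19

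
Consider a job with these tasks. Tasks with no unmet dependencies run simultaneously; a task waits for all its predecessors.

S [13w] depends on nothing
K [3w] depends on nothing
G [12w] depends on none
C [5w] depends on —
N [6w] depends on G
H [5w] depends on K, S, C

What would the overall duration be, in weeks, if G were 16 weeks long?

As given, the longest chain is G→N = 12+6 = 18, so the finish is 18 weeks.
G is on the critical path; changing it to 16 makes that path 22 weeks.
No other chain overtakes it, so the finish is 22 weeks.

22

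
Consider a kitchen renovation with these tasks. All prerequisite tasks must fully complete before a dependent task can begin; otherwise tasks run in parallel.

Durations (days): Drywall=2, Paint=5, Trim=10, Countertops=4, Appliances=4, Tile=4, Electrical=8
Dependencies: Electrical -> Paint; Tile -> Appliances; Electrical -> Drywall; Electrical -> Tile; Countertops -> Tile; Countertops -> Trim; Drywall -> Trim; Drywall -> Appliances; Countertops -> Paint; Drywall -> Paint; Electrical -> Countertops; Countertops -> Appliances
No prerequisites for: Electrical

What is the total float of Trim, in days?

0

Electrical→Countertops→Trim = 8+4+10 = 22 sets the makespan at 22 days.
Longest path through Trim: 22 days (earliest finish 22, latest finish 22).
So Trim can slip 22 − 22 = 0 days.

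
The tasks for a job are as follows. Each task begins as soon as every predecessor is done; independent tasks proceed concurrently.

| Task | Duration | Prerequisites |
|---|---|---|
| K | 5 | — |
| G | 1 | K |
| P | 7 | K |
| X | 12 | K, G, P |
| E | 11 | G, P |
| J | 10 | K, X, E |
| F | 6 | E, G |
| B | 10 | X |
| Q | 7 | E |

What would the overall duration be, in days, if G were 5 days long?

34

Critical path before the change: K→P→X→J = 5+7+12+10 = 34 giving 34 days.
G is off the critical path — its longest chain is 28 days, giving 6 of slack.
The critical path is still K→P→X→J; finish is now 34 days.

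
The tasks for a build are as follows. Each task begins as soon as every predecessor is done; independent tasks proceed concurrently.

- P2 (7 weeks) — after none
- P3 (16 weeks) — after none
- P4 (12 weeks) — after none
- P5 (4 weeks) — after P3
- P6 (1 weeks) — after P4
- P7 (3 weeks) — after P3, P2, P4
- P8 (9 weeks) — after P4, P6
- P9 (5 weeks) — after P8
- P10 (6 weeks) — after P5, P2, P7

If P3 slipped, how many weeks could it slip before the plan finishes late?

P4→P6→P8→P9 = 12+1+9+5 = 27 sets the makespan at 27 weeks.
The longest chain containing P3 totals 26 weeks.
So P3 can slip 17 − 16 = 1 week.

1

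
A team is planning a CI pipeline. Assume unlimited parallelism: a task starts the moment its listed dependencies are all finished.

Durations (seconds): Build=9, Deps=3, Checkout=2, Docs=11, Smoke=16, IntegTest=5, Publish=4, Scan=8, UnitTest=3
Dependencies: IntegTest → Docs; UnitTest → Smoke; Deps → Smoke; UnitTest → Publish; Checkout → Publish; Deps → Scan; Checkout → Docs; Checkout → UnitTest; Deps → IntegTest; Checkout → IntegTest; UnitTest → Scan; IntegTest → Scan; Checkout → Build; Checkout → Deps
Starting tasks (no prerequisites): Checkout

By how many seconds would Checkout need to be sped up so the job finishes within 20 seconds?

1

Current finish: 21 seconds; target: 20.
Checkout is on every critical path, so each second cut from Checkout cuts the finish by one (this holds down to a finish of 20).
Need 21 − 20 = 1 second off Checkout → Checkout becomes 1 second, finish becomes 20.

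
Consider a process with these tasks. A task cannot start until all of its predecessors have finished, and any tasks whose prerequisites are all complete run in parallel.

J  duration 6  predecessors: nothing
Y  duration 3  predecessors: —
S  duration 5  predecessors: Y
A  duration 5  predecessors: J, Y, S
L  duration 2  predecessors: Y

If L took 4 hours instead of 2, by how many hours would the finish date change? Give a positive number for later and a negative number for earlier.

0

Baseline: Y→S→A = 3+5+5 = 13 → 13 hours.
L is off the critical path — its longest chain is 5 hours, giving 8 of slack.
No other chain overtakes it, so the finish is 13 hours.
Change in finish: 13 − 13 = +0 hours.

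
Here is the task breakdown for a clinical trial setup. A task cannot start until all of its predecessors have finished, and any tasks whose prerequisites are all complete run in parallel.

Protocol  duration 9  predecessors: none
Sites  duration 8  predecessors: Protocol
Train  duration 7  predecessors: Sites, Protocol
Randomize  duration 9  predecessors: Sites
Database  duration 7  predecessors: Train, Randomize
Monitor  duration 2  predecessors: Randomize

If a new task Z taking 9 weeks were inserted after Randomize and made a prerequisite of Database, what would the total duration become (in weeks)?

Originally the job takes 33 weeks.
With Z inserted, Database now waits for max(Train, Randomize, Z).
New critical path: Protocol→Sites→Randomize→Z→Database = 9+8+9+9+7 = 42 ⇒ 42 weeks.

42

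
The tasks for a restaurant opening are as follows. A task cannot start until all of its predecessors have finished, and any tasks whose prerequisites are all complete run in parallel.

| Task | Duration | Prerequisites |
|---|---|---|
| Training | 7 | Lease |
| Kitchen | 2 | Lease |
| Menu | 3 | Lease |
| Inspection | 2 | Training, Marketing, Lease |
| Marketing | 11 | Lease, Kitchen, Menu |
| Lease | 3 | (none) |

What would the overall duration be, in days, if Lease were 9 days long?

25

Critical path before the change: Lease→Menu→Marketing→Inspection = 3+3+11+2 = 19 giving 19 days.
Since Lease is critical, the +6 change carries straight to that chain (now 25 days).
The critical path is still Lease→Menu→Marketing→Inspection; finish is now 25 days.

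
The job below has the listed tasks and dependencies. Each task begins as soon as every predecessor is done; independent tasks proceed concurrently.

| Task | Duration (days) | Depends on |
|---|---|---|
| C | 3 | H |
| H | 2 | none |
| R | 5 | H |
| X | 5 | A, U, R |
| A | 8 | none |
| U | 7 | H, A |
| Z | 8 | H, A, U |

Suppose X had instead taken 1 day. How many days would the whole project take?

Actual critical path: A→U→Z = 8+7+8 = 23 ⇒ 23 days.
X is off the critical path — its longest chain is 20 days, giving 3 of slack.
The critical path is still A→U→Z; finish is now 23 days.

23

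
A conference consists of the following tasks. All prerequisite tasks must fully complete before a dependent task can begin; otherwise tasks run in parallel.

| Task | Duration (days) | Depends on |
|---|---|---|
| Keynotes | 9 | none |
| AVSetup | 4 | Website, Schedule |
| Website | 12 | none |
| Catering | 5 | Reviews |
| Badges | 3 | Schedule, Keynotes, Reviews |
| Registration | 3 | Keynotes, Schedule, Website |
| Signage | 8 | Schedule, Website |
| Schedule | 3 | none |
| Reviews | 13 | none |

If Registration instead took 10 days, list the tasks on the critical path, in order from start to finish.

The binding path is Website→Signage = 12+8 = 20; finish at 20 days.
The longest path through Registration is only 15 days, so Registration has float 5.
Now Website→Registration = 12+10 = 22 is longest, so the finish becomes 22 days.

Website, Registration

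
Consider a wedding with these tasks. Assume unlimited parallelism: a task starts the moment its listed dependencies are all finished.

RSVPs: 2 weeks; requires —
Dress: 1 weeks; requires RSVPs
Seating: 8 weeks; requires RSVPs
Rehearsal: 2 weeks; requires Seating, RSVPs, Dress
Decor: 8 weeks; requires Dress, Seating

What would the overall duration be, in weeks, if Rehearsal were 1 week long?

18

Baseline: RSVPs→Seating→Decor = 2+8+8 = 18 → 18 weeks.
The longest path through Rehearsal is only 12 weeks, so Rehearsal has float 6.
No other chain overtakes it, so the finish is 18 weeks.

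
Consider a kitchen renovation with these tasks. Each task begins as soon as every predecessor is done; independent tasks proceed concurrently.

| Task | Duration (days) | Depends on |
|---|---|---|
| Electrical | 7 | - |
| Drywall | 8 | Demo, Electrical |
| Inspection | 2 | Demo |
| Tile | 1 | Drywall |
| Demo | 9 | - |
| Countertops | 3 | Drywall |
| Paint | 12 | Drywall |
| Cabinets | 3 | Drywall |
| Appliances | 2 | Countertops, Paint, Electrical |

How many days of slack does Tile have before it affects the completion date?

Demo→Drywall→Paint→Appliances = 9+8+12+2 = 31 sets the makespan at 31 days.
Tile finishes as early as 18 and must finish by 31.
Float = 31 − 18 = 13.

13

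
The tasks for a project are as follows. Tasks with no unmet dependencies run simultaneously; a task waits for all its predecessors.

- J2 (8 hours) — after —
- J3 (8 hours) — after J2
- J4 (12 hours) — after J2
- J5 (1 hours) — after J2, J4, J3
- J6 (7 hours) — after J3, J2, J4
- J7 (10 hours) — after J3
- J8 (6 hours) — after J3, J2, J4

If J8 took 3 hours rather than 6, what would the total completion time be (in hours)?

Actual critical path: J2→J4→J6 = 8+12+7 = 27 ⇒ 27 hours.
J8 has 1 hour of float (longest path through it is 26).
No other chain overtakes it, so the finish is 27 hours.

27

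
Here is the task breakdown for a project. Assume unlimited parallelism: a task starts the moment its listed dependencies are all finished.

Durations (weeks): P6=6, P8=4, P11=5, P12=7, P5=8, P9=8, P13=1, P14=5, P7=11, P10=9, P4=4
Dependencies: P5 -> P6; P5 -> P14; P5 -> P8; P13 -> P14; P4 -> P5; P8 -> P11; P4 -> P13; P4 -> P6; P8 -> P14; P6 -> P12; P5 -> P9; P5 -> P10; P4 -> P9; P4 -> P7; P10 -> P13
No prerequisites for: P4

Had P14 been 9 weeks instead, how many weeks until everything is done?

31

The binding path is P4→P5→P10→P13→P14 = 4+8+9+1+5 = 27; finish at 27 weeks.
Since P14 is critical, the +4 change carries straight to that chain (now 31 weeks).
No other chain overtakes it, so the finish is 31 weeks.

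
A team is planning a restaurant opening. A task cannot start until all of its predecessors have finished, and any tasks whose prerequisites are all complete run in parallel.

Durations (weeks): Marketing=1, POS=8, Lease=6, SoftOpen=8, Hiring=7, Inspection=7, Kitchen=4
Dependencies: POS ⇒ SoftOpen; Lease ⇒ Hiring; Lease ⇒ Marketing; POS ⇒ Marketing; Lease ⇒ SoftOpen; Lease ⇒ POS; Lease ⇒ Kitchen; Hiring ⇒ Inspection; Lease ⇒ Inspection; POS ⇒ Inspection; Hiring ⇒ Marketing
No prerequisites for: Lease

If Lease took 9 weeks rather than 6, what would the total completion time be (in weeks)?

Actual critical path: Lease→POS→SoftOpen = 6+8+8 = 22 ⇒ 22 weeks.
Lease is on the critical path; changing it to 9 makes that path 25 weeks.
The critical path is still Lease→POS→SoftOpen; finish is now 25 weeks.

25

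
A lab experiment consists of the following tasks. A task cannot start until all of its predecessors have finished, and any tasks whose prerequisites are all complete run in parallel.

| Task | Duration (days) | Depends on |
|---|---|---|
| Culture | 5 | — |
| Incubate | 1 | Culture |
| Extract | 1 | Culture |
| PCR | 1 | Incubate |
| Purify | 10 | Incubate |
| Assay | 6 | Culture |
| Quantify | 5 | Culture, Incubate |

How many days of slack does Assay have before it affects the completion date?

Culture→Incubate→Purify = 5+1+10 = 16 sets the makespan at 16 days.
Longest path through Assay: 11 days (earliest finish 11, latest finish 16).
So Assay can slip 16 − 11 = 5 days.

5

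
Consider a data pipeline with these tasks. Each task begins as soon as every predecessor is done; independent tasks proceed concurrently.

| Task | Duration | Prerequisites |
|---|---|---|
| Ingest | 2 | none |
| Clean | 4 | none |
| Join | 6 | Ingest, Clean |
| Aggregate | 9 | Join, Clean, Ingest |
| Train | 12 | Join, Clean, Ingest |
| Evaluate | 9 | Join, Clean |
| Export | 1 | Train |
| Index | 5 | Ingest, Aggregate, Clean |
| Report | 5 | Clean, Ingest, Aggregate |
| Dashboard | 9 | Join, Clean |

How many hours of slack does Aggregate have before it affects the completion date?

0

The longest chain is Clean→Join→Aggregate→Index = 4+6+9+5 = 24; overall finish 24 hours.
Aggregate finishes as early as 19 and must finish by 19.
Slack of Aggregate = 10 − 10 = 0 hours.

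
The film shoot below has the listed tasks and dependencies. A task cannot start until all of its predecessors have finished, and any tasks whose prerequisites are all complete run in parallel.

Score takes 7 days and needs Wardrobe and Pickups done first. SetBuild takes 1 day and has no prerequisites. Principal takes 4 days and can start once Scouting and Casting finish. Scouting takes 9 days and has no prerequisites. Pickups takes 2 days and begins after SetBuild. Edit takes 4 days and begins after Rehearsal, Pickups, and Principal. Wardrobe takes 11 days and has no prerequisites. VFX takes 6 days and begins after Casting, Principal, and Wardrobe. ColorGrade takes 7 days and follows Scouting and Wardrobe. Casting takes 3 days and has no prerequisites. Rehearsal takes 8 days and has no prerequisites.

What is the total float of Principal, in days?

0

The longest chain is Scouting→Principal→VFX = 9+4+6 = 19; overall finish 19 days.
The longest chain containing Principal totals 19 days.
Slack of Principal = 9 − 9 = 0 days.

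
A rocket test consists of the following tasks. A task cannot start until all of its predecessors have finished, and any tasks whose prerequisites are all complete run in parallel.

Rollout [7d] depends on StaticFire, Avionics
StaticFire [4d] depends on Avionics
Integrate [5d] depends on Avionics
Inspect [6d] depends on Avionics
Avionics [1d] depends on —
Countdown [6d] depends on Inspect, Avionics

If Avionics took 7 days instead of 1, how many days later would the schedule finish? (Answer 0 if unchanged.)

6

Actual critical path: Avionics→Inspect→Countdown = 1+6+6 = 13 ⇒ 13 days.
Since Avionics is critical, the +6 change carries straight to that chain (now 19 days).
No other chain overtakes it, so the finish is 19 days.
Change in finish: 19 − 13 = +6 days.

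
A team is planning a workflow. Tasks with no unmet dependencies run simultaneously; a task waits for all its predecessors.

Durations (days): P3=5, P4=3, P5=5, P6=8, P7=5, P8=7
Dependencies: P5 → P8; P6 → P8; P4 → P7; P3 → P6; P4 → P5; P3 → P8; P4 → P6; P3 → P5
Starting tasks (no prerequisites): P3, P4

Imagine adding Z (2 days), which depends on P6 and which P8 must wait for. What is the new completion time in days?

Originally the project takes 20 days.
With Z inserted, P8 now waits for max(P6, P3, P5, Z).
New critical path: P3→P6→Z→P8 = 5+8+2+7 = 22 ⇒ 22 days.

22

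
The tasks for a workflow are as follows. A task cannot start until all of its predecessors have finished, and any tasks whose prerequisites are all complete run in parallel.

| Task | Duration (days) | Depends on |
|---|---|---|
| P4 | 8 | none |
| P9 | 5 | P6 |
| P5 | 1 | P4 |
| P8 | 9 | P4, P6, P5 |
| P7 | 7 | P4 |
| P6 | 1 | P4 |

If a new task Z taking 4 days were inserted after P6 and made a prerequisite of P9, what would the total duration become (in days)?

Originally the job takes 18 days.
With Z inserted, P9 now waits for max(P6, Z).
New critical path: P4→P5→P8 = 8+1+9 = 18 ⇒ 18 days.

18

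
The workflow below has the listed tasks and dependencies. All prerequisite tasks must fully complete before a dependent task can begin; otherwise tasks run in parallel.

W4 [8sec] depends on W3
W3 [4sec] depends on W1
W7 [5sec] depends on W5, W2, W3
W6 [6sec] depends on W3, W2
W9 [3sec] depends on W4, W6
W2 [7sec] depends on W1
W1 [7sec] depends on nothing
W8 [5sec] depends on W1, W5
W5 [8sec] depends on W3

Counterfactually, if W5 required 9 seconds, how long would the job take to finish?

As given, the longest chain is W1→W3→W5→W7 = 7+4+8+5 = 24, so the finish is 24 seconds.
W5 is on the critical path; changing it to 9 makes that path 25 seconds.
The critical path is still W1→W3→W5→W7; finish is now 25 seconds.

25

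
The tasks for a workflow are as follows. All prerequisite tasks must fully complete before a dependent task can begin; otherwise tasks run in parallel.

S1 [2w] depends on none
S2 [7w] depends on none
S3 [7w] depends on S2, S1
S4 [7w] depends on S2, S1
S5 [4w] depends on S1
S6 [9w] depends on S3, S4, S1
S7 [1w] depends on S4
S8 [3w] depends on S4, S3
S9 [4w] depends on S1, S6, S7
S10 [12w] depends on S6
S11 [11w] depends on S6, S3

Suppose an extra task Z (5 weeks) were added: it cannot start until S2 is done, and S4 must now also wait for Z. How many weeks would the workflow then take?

Originally the workflow takes 35 weeks.
With Z inserted, S4 now waits for max(S2, S1, Z).
New critical path: S2→Z→S4→S6→S10 = 7+5+7+9+12 = 40 ⇒ 40 weeks.

40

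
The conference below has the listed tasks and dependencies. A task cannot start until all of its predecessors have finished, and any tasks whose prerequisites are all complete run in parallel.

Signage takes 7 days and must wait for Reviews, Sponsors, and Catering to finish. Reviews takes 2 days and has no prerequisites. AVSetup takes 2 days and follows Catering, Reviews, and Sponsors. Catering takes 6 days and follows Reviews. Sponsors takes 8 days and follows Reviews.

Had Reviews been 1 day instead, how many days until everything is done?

16

Critical path before the change: Reviews→Sponsors→Signage = 2+8+7 = 17 giving 17 days.
Since Reviews is critical, the -1 change carries straight to that chain (now 16 days).
No other chain overtakes it, so the finish is 16 days.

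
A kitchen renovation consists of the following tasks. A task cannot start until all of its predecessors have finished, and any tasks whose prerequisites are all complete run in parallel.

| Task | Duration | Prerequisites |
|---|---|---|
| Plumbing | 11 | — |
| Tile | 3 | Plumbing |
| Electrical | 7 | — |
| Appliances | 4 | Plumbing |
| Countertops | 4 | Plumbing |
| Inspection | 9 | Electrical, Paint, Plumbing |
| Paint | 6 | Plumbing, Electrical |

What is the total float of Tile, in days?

12

Critical path: Plumbing→Paint→Inspection = 11+6+9 = 26, so the finish is 26 days.
Longest path through Tile: 14 days (earliest finish 14, latest finish 26).
So Tile can slip 26 − 14 = 12 days.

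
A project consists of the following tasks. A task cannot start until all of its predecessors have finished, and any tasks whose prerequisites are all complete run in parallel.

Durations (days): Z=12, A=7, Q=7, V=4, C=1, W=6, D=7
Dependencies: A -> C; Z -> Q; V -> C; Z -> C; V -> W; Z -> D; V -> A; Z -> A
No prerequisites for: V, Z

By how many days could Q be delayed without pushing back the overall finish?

The longest chain is Z→A→C = 12+7+1 = 20; overall finish 20 days.
Q finishes as early as 19 and must finish by 20.
So Q can slip 20 − 19 = 1 day.

1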